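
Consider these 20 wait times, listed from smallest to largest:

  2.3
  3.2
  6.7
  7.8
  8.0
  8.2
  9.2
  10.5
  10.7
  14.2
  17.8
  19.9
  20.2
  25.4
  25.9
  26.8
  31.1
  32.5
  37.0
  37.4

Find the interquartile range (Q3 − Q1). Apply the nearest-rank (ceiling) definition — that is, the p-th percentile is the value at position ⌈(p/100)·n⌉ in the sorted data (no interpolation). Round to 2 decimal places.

n = 20.
P25: rank ⌈25/100·20⌉ = 5 → 8.
P75: rank ⌈75/100·20⌉ = 15 → 25.9.
Difference: 25.9 − 8 = 17.9.

17.90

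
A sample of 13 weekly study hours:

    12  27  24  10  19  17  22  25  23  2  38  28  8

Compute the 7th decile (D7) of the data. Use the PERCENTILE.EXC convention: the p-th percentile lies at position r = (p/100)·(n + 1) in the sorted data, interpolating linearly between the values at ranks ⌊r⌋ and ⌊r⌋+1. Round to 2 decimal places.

24.80

Sorted: 2, 8, 10, 12, 17, 19, 22, 23, 24, 25, 27, 28, 38.
n = 13.
r = (70/100)·(13 + 1) = 9.8.
Rank 9 is 24 and rank 10 is 25.
Interpolate: 24 + 0.8·(25 − 24) = 24 + 0.8·1 = 24.8.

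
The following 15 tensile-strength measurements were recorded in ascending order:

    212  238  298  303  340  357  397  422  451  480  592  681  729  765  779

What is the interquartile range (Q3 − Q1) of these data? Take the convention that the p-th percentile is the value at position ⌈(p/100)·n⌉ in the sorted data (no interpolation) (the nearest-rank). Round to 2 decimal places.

378.00

n = 15.
P25: rank ⌈25/100·15⌉ = 4 → 303.
P75: rank ⌈75/100·15⌉ = 12 → 681.
Difference: 681 − 303 = 378.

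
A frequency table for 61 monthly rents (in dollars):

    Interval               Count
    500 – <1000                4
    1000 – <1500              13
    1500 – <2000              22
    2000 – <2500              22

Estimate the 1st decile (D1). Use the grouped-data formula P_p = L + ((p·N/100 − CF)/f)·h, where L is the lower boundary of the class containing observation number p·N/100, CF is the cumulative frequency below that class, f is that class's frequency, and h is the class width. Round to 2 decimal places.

1080.77

N = 61; target position k = 10/100 · 61 = 6.1.
Cumulative frequencies: 4, 17, 39, 61.
Observation 6.1 falls in the class 1000 – <1500.
L = 1000, CF = 4, f = 13, h = 500.
P10 = 1000 + ((6.1 − 4)/13)·500 = 1000 + 80.7692 = 1080.77.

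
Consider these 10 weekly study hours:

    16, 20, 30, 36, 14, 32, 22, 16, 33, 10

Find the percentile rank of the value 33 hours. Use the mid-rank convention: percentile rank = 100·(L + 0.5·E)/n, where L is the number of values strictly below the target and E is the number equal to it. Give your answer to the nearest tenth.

85.0

Sorted: 10, 14, 16, 16, 20, 22, 30, 32, 33, 36.
Count below 33: L = 8; count equal: E = 1; n = 10.
Percentile rank = 100·(8 + 0.5·1)/10 = 100·8.5/10 = 85.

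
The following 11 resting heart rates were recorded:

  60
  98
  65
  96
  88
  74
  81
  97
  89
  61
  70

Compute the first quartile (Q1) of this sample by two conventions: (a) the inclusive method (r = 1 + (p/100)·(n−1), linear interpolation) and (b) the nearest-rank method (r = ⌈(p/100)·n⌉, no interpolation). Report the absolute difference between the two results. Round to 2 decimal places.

2.50

Sorted: 60, 61, 65, 70, 74, 81, 88, 89, 96, 97, 98.
n = 11.
(a) r = 3.5; between ranks 3 (65) and 4 (70): 67.5.
(b) the nearest-rank method: rank 3 → 65.
|67.5 − 65| = 2.5.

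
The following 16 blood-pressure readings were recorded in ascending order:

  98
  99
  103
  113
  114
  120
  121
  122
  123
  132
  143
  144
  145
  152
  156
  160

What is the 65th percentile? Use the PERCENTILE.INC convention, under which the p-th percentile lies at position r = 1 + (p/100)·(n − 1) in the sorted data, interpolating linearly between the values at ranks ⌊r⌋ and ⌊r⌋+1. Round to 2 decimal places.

n = 16.
r = 1 + (65/100)·(16 − 1) = 1 + 9.75 = 10.75.
Rank 10 is 132 and rank 11 is 143.
Interpolate: 132 + 0.75·(143 − 132) = 132 + 0.75·11 = 140.25.

140.25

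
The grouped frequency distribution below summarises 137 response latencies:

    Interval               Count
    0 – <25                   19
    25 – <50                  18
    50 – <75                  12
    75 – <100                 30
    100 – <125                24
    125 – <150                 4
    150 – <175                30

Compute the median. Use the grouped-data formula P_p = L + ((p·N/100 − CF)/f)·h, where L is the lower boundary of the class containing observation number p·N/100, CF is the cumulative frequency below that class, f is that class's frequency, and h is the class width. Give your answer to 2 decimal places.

91.25

N = 137; target position k = 50/100 · 137 = 68.5.
Cumulative frequencies: 19, 37, 49, 79, 103, 107, 137.
Observation 68.5 falls in the class 75 – <100.
L = 75, CF = 49, f = 30, h = 25.
P50 = 75 + ((68.5 − 49)/30)·25 = 75 + 16.25 = 91.25.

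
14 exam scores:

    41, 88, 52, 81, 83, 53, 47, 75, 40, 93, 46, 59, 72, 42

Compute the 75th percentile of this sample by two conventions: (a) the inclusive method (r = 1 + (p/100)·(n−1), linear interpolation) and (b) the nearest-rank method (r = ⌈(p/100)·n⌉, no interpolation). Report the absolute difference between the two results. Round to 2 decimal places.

Sorted: 40, 41, 42, 46, 47, 52, 53, 59, 72, 75, 81, 83, 88, 93.
n = 14.
(a) r = 10.75; between ranks 10 (75) and 11 (81): 79.5.
(b) the nearest-rank method: rank 11 → 81.
|79.5 − 81| = 1.5.

1.50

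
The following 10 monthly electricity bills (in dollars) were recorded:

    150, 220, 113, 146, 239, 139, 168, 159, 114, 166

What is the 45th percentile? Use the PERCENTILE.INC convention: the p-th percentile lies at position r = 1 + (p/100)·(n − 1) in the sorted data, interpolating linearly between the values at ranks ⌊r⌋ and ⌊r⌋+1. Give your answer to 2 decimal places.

150.45

Sorted: 113, 114, 139, 146, 150, 159, 166, 168, 220, 239.
n = 10.
r = 1 + (45/100)·(10 − 1) = 1 + 4.05 = 5.05.
Rank 5 is 150 and rank 6 is 159.
Interpolate: 150 + 0.05·(159 − 150) = 150 + 0.05·9 = 150.45.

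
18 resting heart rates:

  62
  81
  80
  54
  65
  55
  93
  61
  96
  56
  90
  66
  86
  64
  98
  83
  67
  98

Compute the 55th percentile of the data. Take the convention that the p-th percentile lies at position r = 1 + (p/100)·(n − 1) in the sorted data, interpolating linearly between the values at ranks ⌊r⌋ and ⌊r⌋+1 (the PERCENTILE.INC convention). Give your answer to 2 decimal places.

80.35

Sorted: 54, 55, 56, 61, 62, 64, 65, 66, 67, 80, 81, 83, 86, 90, 93, 96, 98, 98.
n = 18.
r = 1 + (55/100)·(18 − 1) = 1 + 9.35 = 10.35.
Rank 10 is 80 and rank 11 is 81.
Interpolate: 80 + 0.35·(81 − 80) = 80 + 0.35·1 = 80.35.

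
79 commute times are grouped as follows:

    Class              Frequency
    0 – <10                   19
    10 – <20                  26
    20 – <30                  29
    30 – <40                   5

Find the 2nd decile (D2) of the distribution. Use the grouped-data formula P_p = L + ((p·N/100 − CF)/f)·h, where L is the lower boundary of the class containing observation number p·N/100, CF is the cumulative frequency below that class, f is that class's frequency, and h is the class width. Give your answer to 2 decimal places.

8.32

N = 79; target position k = 20/100 · 79 = 15.8.
Cumulative frequencies: 19, 45, 74, 79.
Observation 15.8 falls in the class 0 – <10.
L = 0, CF = 0, f = 19, h = 10.
P20 = 0 + ((15.8 − 0)/19)·10 = 0 + 8.31579 = 8.31579.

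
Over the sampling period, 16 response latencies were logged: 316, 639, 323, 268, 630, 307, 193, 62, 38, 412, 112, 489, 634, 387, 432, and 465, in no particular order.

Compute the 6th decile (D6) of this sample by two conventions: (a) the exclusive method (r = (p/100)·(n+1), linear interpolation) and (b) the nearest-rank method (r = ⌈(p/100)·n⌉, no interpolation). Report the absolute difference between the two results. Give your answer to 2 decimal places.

Sorted: 38, 62, 112, 193, 268, 307, 316, 323, 387, 412, 432, 465, 489, 630, 634, 639.
n = 16.
(a) r = 10.2; between ranks 10 (412) and 11 (432): 416.
(b) the nearest-rank method: rank 10 → 412.
|416 − 412| = 4.

4.00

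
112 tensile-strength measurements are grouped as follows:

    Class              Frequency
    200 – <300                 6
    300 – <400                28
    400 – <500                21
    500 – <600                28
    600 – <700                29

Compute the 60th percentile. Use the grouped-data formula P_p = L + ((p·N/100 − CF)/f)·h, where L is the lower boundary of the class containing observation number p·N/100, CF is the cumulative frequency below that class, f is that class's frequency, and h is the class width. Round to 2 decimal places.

N = 112; target position k = 60/100 · 112 = 67.2.
Cumulative frequencies: 6, 34, 55, 83, 112.
Observation 67.2 falls in the class 500 – <600.
L = 500, CF = 55, f = 28, h = 100.
P60 = 500 + ((67.2 − 55)/28)·100 = 500 + 43.5714 = 543.571.

543.57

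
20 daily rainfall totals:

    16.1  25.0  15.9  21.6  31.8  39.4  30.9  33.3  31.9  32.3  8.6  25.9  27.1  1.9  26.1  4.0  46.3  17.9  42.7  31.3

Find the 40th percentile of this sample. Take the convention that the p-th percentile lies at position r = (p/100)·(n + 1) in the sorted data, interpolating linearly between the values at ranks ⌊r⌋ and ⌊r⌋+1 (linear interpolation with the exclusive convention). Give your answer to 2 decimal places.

Sorted: 1.9, 4.0, 8.6, 15.9, 16.1, 17.9, 21.6, 25.0, 25.9, 26.1, 27.1, 30.9, 31.3, 31.8, 31.9, 32.3, 33.3, 39.4, 42.7, 46.3.
n = 20.
r = (40/100)·(20 + 1) = 8.4.
Rank 8 is 25.0 and rank 9 is 25.9.
Interpolate: 25.0 + 0.4·(25.9 − 25.0) = 25.0 + 0.4·0.9 = 25.36.

25.36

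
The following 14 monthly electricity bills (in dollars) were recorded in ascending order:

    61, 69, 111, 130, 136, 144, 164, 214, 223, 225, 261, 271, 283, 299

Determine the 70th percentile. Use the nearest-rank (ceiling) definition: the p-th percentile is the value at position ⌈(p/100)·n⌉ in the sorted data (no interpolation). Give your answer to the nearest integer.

n = 14.
Position = ⌈70/100 · 14⌉ = ⌈9.8⌉ = 10.
The value at rank 10 is 225.

225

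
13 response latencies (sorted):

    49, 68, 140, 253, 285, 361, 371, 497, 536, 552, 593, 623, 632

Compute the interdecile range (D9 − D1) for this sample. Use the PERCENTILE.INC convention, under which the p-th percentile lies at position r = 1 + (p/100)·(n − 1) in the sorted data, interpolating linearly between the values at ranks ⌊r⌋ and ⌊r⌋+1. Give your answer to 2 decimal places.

n = 13.
P10: r = 2.2; ranks 2–3 are 68, 140; interpolating gives 82.4.
P90: r = 11.8; ranks 11–12 are 593, 623; interpolating gives 617.
Difference: 617 − 82.4 = 534.6.

534.60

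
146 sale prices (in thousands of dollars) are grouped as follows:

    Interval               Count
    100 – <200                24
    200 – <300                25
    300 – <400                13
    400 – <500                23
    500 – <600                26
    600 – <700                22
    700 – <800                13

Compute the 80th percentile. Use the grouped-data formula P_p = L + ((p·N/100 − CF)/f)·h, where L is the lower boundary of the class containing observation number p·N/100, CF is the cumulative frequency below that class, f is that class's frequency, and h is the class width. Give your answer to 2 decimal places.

N = 146; target position k = 80/100 · 146 = 116.8.
Cumulative frequencies: 24, 49, 62, 85, 111, 133, 146.
Observation 116.8 falls in the class 600 – <700.
L = 600, CF = 111, f = 22, h = 100.
P80 = 600 + ((116.8 − 111)/22)·100 = 600 + 26.3636 = 626.364.

626.36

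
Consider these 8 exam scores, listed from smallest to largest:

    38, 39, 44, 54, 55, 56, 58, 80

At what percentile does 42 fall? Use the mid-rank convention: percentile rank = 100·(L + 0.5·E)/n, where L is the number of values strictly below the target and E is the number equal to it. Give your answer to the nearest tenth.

Count below 42: L = 2; count equal: E = 0; n = 8.
Percentile rank = 100·(2 + 0.5·0)/8 = 100·2/8 = 25.

25.0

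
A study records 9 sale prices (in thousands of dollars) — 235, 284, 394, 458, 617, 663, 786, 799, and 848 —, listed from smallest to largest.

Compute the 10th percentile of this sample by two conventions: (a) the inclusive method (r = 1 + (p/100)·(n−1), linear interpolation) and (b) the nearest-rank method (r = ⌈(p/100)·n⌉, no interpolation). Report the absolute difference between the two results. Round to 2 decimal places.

n = 9.
(a) r = 1.8; between ranks 1 (235) and 2 (284): 274.2.
(b) the nearest-rank method: rank 1 → 235.
|274.2 − 235| = 39.2.

39.20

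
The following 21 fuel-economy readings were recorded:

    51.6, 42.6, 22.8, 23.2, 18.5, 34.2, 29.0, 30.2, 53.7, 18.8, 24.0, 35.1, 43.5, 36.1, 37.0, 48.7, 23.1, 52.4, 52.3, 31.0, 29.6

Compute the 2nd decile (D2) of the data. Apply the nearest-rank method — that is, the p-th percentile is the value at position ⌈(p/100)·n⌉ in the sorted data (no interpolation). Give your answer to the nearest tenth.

23.2

Sorted: 18.5, 18.8, 22.8, 23.1, 23.2, 24.0, 29.0, 29.6, 30.2, 31.0, 34.2, 35.1, 36.1, 37.0, 42.6, 43.5, 48.7, 51.6, 52.3, 52.4, 53.7.
n = 21.
Position = ⌈20/100 · 21⌉ = ⌈4.2⌉ = 5.
The value at rank 5 is 23.2.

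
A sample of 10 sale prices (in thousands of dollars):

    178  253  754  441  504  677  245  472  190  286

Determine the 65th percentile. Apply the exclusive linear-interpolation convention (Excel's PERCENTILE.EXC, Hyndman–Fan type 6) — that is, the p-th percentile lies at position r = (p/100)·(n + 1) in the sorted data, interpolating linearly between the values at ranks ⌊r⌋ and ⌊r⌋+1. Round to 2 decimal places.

Sorted: 178, 190, 245, 253, 286, 441, 472, 504, 677, 754.
n = 10.
r = (65/100)·(10 + 1) = 7.15.
Rank 7 is 472 and rank 8 is 504.
Interpolate: 472 + 0.15·(504 − 472) = 472 + 0.15·32 = 476.8.

476.80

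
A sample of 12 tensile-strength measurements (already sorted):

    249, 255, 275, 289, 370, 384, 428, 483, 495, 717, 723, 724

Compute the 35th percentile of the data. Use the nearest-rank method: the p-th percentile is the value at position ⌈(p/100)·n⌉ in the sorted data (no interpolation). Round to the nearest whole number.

370

n = 12.
Position = ⌈35/100 · 12⌉ = ⌈4.2⌉ = 5.
The value at rank 5 is 370.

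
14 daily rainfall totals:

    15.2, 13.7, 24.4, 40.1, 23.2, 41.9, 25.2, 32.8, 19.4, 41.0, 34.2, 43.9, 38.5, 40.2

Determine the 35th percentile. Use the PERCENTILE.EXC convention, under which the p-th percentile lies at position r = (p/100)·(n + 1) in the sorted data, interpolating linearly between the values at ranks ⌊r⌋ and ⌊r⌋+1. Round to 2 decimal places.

24.60

Sorted: 13.7, 15.2, 19.4, 23.2, 24.4, 25.2, 32.8, 34.2, 38.5, 40.1, 40.2, 41.0, 41.9, 43.9.
n = 14.
r = (35/100)·(14 + 1) = 5.25.
Rank 5 is 24.4 and rank 6 is 25.2.
Interpolate: 24.4 + 0.25·(25.2 − 24.4) = 24.4 + 0.25·0.8 = 24.6.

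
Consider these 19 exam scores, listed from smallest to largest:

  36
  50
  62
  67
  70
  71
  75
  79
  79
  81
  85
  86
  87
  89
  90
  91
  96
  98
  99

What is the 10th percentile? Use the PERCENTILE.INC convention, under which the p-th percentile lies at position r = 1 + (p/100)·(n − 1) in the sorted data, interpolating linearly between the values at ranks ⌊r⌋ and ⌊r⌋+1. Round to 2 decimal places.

59.60

n = 19.
r = 1 + (10/100)·(19 − 1) = 1 + 1.8 = 2.8.
Rank 2 is 50 and rank 3 is 62.
Interpolate: 50 + 0.8·(62 − 50) = 50 + 0.8·12 = 59.6.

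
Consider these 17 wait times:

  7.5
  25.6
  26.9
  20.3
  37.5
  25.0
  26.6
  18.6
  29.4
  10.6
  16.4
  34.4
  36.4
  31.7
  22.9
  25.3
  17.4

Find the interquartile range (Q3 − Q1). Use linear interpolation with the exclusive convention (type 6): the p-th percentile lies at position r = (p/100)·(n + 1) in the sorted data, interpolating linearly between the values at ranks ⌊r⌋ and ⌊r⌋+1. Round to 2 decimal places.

12.55

Sorted: 7.5, 10.6, 16.4, 17.4, 18.6, 20.3, 22.9, 25.0, 25.3, 25.6, 26.6, 26.9, 29.4, 31.7, 34.4, 36.4, 37.5.
n = 17.
P25: r = 4.5; ranks 4–5 are 17.4, 18.6; interpolating gives 18.
P75: r = 13.5; ranks 13–14 are 29.4, 31.7; interpolating gives 30.55.
Difference: 30.55 − 18 = 12.55.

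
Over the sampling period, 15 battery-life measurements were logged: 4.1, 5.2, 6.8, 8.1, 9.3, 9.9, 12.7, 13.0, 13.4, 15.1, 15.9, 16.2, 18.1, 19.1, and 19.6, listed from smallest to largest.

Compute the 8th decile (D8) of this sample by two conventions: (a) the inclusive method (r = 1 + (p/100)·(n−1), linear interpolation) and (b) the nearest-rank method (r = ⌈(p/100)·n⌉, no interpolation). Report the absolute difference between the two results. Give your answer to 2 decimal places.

0.38

n = 15.
(a) r = 12.2; between ranks 12 (16.2) and 13 (18.1): 16.58.
(b) the nearest-rank method: rank 12 → 16.2.
|16.58 − 16.2| = 0.38.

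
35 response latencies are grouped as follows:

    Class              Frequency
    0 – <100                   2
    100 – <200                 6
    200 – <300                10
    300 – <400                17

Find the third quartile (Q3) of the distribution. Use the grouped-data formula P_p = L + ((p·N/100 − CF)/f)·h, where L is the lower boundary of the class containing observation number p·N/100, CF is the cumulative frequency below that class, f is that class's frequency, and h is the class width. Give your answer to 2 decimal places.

348.53

N = 35; target position k = 75/100 · 35 = 26.25.
Cumulative frequencies: 2, 8, 18, 35.
Observation 26.25 falls in the class 300 – <400.
L = 300, CF = 18, f = 17, h = 100.
P75 = 300 + ((26.25 − 18)/17)·100 = 300 + 48.5294 = 348.529.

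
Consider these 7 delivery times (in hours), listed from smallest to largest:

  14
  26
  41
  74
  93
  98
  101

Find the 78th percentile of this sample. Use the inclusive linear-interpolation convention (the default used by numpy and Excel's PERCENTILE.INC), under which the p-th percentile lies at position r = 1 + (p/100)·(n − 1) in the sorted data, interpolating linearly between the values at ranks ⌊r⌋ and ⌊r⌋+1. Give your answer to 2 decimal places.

96.40

n = 7.
r = 1 + (78/100)·(7 − 1) = 1 + 4.68 = 5.68.
Rank 5 is 93 and rank 6 is 98.
Interpolate: 93 + 0.68·(98 − 93) = 93 + 0.68·5 = 96.4.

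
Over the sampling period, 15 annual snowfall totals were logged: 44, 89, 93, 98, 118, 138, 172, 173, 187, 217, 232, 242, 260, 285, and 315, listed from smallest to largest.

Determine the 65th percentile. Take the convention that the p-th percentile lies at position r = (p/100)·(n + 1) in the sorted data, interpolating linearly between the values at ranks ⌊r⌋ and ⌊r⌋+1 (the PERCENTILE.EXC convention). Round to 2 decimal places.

n = 15.
r = (65/100)·(15 + 1) = 10.4.
Rank 10 is 217 and rank 11 is 232.
Interpolate: 217 + 0.4·(232 − 217) = 217 + 0.4·15 = 223.

223.00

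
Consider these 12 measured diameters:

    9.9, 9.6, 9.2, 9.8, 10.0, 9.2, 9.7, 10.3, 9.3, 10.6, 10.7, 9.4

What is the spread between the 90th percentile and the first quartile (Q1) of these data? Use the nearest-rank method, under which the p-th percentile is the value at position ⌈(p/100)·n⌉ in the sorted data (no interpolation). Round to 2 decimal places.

1.30

Sorted: 9.2, 9.2, 9.3, 9.4, 9.6, 9.7, 9.8, 9.9, 10.0, 10.3, 10.6, 10.7.
n = 12.
P25: rank ⌈25/100·12⌉ = 3 → 9.3.
P90: rank ⌈90/100·12⌉ = 11 → 10.6.
Difference: 10.6 − 9.3 = 1.3.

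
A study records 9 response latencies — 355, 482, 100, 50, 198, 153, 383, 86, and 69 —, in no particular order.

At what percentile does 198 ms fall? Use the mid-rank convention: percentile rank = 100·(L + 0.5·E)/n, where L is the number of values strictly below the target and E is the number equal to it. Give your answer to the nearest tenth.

61.1

Sorted: 50, 69, 86, 100, 153, 198, 355, 383, 482.
Count below 198: L = 5; count equal: E = 1; n = 9.
Percentile rank = 100·(5 + 0.5·1)/9 = 100·5.5/9 = 61.11.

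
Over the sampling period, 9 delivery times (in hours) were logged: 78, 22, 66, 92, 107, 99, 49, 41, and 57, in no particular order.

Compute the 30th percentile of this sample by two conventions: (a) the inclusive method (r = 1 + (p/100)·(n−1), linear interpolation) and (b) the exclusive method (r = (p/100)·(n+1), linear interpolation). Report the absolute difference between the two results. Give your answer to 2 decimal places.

Sorted: 22, 41, 49, 57, 66, 78, 92, 99, 107.
n = 9.
(a) r = 3.4; between ranks 3 (49) and 4 (57): 52.2.
(b) r = 3 → value at rank 3 = 49.
|52.2 − 49| = 3.2.

3.20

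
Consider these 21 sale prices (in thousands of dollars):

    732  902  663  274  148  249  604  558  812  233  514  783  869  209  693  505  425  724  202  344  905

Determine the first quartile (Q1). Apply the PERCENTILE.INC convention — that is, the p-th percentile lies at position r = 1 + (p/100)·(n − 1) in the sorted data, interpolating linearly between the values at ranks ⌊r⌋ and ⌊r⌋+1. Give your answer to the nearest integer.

Sorted: 148, 202, 209, 233, 249, 274, 344, 425, 505, 514, 558, 604, 663, 693, 724, 732, 783, 812, 869, 902, 905.
n = 21.
r = 1 + (25/100)·(21 − 1) = 1 + 5 = 6.
r is an integer, so P25 is the value at rank 6: 274.

274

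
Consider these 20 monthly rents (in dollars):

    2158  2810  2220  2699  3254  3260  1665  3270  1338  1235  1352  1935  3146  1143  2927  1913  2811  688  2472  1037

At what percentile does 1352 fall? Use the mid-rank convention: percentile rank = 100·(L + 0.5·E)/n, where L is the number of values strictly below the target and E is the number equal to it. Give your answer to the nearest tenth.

27.5

Sorted: 688, 1037, 1143, 1235, 1338, 1352, 1665, 1913, 1935, 2158, 2220, 2472, 2699, 2810, 2811, 2927, 3146, 3254, 3260, 3270.
Count below 1352: L = 5; count equal: E = 1; n = 20.
Percentile rank = 100·(5 + 0.5·1)/20 = 100·5.5/20 = 27.5.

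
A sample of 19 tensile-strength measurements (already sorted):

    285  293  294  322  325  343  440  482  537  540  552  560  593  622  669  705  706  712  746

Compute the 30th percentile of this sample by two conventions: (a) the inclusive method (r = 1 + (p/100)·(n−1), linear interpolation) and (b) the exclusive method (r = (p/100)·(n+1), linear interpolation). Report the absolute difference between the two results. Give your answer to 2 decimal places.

n = 19.
(a) r = 6.4; between ranks 6 (343) and 7 (440): 381.8.
(b) r = 6 → value at rank 6 = 343.
|381.8 − 343| = 38.8.

38.80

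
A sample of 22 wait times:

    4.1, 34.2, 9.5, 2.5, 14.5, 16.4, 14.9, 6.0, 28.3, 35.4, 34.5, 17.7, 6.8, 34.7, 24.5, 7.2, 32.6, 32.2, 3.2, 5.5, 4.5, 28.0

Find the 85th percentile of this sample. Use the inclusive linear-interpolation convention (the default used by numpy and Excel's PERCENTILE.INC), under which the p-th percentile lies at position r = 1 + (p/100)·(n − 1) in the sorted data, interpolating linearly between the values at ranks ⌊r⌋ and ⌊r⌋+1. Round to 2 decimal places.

33.96

Sorted: 2.5, 3.2, 4.1, 4.5, 5.5, 6.0, 6.8, 7.2, 9.5, 14.5, 14.9, 16.4, 17.7, 24.5, 28.0, 28.3, 32.2, 32.6, 34.2, 34.5, 34.7, 35.4.
n = 22.
r = 1 + (85/100)·(22 − 1) = 1 + 17.85 = 18.85.
Rank 18 is 32.6 and rank 19 is 34.2.
Interpolate: 32.6 + 0.85·(34.2 − 32.6) = 32.6 + 0.85·1.6 = 33.96.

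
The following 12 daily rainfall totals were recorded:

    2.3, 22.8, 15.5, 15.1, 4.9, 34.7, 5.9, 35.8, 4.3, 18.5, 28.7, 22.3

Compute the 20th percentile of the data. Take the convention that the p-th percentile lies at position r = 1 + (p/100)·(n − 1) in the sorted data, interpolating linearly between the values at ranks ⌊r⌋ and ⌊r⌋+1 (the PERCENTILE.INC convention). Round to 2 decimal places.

5.10

Sorted: 2.3, 4.3, 4.9, 5.9, 15.1, 15.5, 18.5, 22.3, 22.8, 28.7, 34.7, 35.8.
n = 12.
r = 1 + (20/100)·(12 − 1) = 1 + 2.2 = 3.2.
Rank 3 is 4.9 and rank 4 is 5.9.
Interpolate: 4.9 + 0.2·(5.9 − 4.9) = 4.9 + 0.2·1 = 5.1.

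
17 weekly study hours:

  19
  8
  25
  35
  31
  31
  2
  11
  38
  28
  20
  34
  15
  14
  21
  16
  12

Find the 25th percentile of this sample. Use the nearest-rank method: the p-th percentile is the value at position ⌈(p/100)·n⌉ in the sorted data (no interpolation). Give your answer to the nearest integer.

14

Sorted: 2, 8, 11, 12, 14, 15, 16, 19, 20, 21, 25, 28, 31, 31, 34, 35, 38.
n = 17.
Position = ⌈25/100 · 17⌉ = ⌈4.25⌉ = 5.
The value at rank 5 is 14.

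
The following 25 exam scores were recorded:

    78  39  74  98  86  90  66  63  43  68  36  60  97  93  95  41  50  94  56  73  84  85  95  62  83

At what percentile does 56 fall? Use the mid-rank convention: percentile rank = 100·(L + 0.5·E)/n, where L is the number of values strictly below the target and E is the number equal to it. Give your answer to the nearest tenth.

Sorted: 36, 39, 41, 43, 50, 56, 60, 62, 63, 66, 68, 73, 74, 78, 83, 84, 85, 86, 90, 93, 94, 95, 95, 97, 98.
Count below 56: L = 5; count equal: E = 1; n = 25.
Percentile rank = 100·(5 + 0.5·1)/25 = 100·5.5/25 = 22.

22.0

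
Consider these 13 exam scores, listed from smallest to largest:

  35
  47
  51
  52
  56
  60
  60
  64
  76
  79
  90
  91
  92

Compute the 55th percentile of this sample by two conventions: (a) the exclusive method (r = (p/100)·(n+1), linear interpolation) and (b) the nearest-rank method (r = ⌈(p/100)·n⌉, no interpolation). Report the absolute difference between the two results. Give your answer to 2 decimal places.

1.20

n = 13.
(a) r = 7.7; between ranks 7 (60) and 8 (64): 62.8.
(b) the nearest-rank method: rank 8 → 64.
|62.8 − 64| = 1.2.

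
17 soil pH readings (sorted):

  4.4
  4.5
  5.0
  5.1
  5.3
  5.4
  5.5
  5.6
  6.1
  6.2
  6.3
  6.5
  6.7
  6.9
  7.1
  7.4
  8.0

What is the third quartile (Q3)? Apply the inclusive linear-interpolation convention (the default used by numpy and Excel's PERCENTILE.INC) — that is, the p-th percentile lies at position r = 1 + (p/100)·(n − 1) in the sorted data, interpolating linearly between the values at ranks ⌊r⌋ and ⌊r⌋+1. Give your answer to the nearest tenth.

6.7

n = 17.
r = 1 + (75/100)·(17 − 1) = 1 + 12 = 13.
r is an integer, so P75 is the value at rank 13: 6.7.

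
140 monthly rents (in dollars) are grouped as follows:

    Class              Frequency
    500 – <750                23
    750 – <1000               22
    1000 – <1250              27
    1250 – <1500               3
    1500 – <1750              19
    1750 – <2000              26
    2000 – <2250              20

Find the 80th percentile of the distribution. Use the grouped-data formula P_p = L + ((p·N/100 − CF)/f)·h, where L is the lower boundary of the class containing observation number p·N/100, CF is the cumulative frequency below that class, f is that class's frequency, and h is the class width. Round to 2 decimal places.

1923.08

N = 140; target position k = 80/100 · 140 = 112.
Cumulative frequencies: 23, 45, 72, 75, 94, 120, 140.
Observation 112 falls in the class 1750 – <2000.
L = 1750, CF = 94, f = 26, h = 250.
P80 = 1750 + ((112 − 94)/26)·250 = 1750 + 173.077 = 1923.08.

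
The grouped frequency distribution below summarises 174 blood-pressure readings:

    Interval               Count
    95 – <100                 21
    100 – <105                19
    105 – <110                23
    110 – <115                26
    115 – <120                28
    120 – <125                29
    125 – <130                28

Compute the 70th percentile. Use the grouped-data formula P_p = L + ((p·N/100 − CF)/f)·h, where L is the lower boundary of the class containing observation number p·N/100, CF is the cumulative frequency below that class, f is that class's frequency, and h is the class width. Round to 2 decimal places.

120.83

N = 174; target position k = 70/100 · 174 = 121.8.
Cumulative frequencies: 21, 40, 63, 89, 117, 146, 174.
Observation 121.8 falls in the class 120 – <125.
L = 120, CF = 117, f = 29, h = 5.
P70 = 120 + ((121.8 − 117)/29)·5 = 120 + 0.827586 = 120.828.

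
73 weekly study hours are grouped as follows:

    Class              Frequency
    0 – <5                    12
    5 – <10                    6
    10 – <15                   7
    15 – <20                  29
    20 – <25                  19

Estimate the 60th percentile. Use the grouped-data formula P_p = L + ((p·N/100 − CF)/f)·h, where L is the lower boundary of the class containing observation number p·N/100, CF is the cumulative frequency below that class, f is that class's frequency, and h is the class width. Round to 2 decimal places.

N = 73; target position k = 60/100 · 73 = 43.8.
Cumulative frequencies: 12, 18, 25, 54, 73.
Observation 43.8 falls in the class 15 – <20.
L = 15, CF = 25, f = 29, h = 5.
P60 = 15 + ((43.8 − 25)/29)·5 = 15 + 3.24138 = 18.2414.

18.24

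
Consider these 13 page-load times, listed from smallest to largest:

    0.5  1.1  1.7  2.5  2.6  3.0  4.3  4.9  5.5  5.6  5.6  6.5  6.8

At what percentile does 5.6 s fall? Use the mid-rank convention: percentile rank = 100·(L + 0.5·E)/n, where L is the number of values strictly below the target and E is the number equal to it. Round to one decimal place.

Count below 5.6: L = 9; count equal: E = 2; n = 13.
Percentile rank = 100·(9 + 0.5·2)/13 = 100·10/13 = 76.92.

76.9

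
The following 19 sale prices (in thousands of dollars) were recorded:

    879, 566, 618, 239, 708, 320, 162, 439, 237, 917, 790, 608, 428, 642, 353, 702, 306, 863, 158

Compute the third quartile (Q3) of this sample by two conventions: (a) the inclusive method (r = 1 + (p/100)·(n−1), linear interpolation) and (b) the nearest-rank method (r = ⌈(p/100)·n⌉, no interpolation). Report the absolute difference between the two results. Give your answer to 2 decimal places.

Sorted: 158, 162, 237, 239, 306, 320, 353, 428, 439, 566, 608, 618, 642, 702, 708, 790, 863, 879, 917.
n = 19.
(a) r = 14.5; between ranks 14 (702) and 15 (708): 705.
(b) the nearest-rank method: rank 15 → 708.
|705 − 708| = 3.

3.00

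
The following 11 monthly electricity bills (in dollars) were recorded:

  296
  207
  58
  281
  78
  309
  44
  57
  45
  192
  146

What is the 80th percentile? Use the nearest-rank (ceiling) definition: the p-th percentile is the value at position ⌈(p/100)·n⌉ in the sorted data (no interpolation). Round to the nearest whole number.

281

Sorted: 44, 45, 57, 58, 78, 146, 192, 207, 281, 296, 309.
n = 11.
Position = ⌈80/100 · 11⌉ = ⌈8.8⌉ = 9.
The value at rank 9 is 281.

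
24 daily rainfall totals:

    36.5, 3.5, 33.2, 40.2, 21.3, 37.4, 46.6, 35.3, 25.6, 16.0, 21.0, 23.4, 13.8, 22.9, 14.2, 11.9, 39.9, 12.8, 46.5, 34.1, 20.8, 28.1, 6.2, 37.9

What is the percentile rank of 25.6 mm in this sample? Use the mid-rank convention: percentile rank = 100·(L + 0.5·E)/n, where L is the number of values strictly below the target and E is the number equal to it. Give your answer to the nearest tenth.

Sorted: 3.5, 6.2, 11.9, 12.8, 13.8, 14.2, 16.0, 20.8, 21.0, 21.3, 22.9, 23.4, 25.6, 28.1, 33.2, 34.1, 35.3, 36.5, 37.4, 37.9, 39.9, 40.2, 46.5, 46.6.
Count below 25.6: L = 12; count equal: E = 1; n = 24.
Percentile rank = 100·(12 + 0.5·1)/24 = 100·12.5/24 = 52.08.

52.1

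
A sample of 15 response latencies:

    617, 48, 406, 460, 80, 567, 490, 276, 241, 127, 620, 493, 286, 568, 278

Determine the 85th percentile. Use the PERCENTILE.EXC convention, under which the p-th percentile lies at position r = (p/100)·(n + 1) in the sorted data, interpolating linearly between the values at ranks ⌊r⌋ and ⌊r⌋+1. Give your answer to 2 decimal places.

Sorted: 48, 80, 127, 241, 276, 278, 286, 406, 460, 490, 493, 567, 568, 617, 620.
n = 15.
r = (85/100)·(15 + 1) = 13.6.
Rank 13 is 568 and rank 14 is 617.
Interpolate: 568 + 0.6·(617 − 568) = 568 + 0.6·49 = 597.4.

597.40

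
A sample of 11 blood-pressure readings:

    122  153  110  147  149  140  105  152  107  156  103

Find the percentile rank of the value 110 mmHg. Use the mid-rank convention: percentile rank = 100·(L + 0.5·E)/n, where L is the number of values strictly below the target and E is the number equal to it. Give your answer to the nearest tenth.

Sorted: 103, 105, 107, 110, 122, 140, 147, 149, 152, 153, 156.
Count below 110: L = 3; count equal: E = 1; n = 11.
Percentile rank = 100·(3 + 0.5·1)/11 = 100·3.5/11 = 31.82.

31.8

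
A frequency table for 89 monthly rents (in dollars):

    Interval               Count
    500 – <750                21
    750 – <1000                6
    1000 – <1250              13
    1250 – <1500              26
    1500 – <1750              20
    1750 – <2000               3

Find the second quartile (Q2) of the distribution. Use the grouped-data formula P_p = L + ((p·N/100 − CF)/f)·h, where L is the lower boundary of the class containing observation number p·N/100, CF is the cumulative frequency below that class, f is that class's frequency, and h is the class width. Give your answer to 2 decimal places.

N = 89; target position k = 50/100 · 89 = 44.5.
Cumulative frequencies: 21, 27, 40, 66, 86, 89.
Observation 44.5 falls in the class 1250 – <1500.
L = 1250, CF = 40, f = 26, h = 250.
P50 = 1250 + ((44.5 − 40)/26)·250 = 1250 + 43.2692 = 1293.27.

1293.27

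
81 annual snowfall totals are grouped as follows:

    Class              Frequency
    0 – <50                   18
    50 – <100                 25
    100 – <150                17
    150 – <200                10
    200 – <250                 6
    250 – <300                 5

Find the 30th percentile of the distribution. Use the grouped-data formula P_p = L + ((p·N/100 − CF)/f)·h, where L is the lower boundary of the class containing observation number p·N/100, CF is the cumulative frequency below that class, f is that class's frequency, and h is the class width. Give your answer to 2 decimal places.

N = 81; target position k = 30/100 · 81 = 24.3.
Cumulative frequencies: 18, 43, 60, 70, 76, 81.
Observation 24.3 falls in the class 50 – <100.
L = 50, CF = 18, f = 25, h = 50.
P30 = 50 + ((24.3 − 18)/25)·50 = 50 + 12.6 = 62.6.

62.60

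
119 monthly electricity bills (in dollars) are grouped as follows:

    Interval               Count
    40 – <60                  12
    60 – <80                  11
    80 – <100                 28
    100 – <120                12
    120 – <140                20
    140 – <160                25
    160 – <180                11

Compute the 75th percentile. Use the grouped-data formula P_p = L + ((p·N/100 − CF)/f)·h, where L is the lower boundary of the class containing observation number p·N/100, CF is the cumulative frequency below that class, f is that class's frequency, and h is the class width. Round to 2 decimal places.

N = 119; target position k = 75/100 · 119 = 89.25.
Cumulative frequencies: 12, 23, 51, 63, 83, 108, 119.
Observation 89.25 falls in the class 140 – <160.
L = 140, CF = 83, f = 25, h = 20.
P75 = 140 + ((89.25 − 83)/25)·20 = 140 + 5 = 145.

145.00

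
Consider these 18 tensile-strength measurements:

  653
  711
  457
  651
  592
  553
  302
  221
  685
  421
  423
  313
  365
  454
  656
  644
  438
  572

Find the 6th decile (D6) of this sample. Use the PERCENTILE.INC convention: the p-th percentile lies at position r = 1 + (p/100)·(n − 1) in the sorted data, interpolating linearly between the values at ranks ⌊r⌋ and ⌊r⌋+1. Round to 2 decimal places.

Sorted: 221, 302, 313, 365, 421, 423, 438, 454, 457, 553, 572, 592, 644, 651, 653, 656, 685, 711.
n = 18.
r = 1 + (60/100)·(18 − 1) = 1 + 10.2 = 11.2.
Rank 11 is 572 and rank 12 is 592.
Interpolate: 572 + 0.2·(592 − 572) = 572 + 0.2·20 = 576.

576.00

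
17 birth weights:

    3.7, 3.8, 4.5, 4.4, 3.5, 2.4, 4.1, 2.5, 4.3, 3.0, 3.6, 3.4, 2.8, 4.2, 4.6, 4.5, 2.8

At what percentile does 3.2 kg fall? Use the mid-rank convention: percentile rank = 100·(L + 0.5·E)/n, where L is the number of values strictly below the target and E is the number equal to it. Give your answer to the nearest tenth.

Sorted: 2.4, 2.5, 2.8, 2.8, 3.0, 3.4, 3.5, 3.6, 3.7, 3.8, 4.1, 4.2, 4.3, 4.4, 4.5, 4.5, 4.6.
Count below 3.2: L = 5; count equal: E = 0; n = 17.
Percentile rank = 100·(5 + 0.5·0)/17 = 100·5/17 = 29.41.

29.4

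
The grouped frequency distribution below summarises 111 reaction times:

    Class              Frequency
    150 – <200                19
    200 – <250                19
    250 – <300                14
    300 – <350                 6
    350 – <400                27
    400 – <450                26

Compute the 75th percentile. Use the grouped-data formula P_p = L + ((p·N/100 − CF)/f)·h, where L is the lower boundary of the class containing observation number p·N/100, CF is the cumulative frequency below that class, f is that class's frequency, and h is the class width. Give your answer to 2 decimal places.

396.76

N = 111; target position k = 75/100 · 111 = 83.25.
Cumulative frequencies: 19, 38, 52, 58, 85, 111.
Observation 83.25 falls in the class 350 – <400.
L = 350, CF = 58, f = 27, h = 50.
P75 = 350 + ((83.25 − 58)/27)·50 = 350 + 46.7593 = 396.759.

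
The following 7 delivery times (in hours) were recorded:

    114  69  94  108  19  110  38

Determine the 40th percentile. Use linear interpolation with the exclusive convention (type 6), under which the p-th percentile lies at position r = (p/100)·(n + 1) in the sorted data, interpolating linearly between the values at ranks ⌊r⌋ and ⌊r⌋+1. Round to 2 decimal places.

74.00

Sorted: 19, 38, 69, 94, 108, 110, 114.
n = 7.
r = (40/100)·(7 + 1) = 3.2.
Rank 3 is 69 and rank 4 is 94.
Interpolate: 69 + 0.2·(94 − 69) = 69 + 0.2·25 = 74.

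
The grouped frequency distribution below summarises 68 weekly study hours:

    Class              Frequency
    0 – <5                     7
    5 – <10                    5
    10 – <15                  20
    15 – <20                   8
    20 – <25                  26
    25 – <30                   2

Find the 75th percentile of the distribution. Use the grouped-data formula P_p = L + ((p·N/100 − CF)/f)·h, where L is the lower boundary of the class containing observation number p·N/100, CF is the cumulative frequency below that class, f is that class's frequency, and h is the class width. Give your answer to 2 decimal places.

22.12

N = 68; target position k = 75/100 · 68 = 51.
Cumulative frequencies: 7, 12, 32, 40, 66, 68.
Observation 51 falls in the class 20 – <25.
L = 20, CF = 40, f = 26, h = 5.
P75 = 20 + ((51 − 40)/26)·5 = 20 + 2.11538 = 22.1154.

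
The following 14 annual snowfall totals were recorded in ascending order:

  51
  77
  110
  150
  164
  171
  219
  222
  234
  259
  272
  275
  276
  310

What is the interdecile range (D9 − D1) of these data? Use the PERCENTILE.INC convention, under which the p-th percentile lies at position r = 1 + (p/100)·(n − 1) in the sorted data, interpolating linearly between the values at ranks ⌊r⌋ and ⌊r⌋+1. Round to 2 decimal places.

188.80

n = 14.
P10: r = 2.3; ranks 2–3 are 77, 110; interpolating gives 86.9.
P90: r = 12.7; ranks 12–13 are 275, 276; interpolating gives 275.7.
Difference: 275.7 − 86.9 = 188.8.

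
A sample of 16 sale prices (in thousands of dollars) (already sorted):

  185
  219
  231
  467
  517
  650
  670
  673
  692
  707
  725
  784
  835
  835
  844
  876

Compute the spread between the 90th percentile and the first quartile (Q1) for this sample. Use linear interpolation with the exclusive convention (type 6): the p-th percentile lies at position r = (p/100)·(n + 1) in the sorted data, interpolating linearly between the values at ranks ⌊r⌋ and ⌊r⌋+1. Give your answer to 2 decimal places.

n = 16.
P25: r = 4.25; ranks 4–5 are 467, 517; interpolating gives 479.5.
P90: r = 15.3; ranks 15–16 are 844, 876; interpolating gives 853.6.
Difference: 853.6 − 479.5 = 374.1.

374.10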